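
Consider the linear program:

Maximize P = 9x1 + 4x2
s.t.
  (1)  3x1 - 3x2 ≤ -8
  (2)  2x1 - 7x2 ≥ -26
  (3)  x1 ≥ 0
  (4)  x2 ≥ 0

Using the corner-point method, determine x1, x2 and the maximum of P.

Extreme points and P = 9x1 + 4x2:
  (22/15, 62/15) → P = 446/15
  (0, 8/3) → P = 32/3
  (0, 26/7) → P = 104/7

x1 = 22/15, x2 = 62/15, maximum P = 446/15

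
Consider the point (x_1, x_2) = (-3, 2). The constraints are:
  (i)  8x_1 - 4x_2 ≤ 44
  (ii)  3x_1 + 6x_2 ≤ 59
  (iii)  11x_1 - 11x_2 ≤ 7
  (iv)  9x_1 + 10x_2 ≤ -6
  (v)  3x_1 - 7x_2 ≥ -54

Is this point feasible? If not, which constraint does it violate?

(i): -32 ≤ 44 ✓
(ii): 3 ≤ 59 ✓
(iii): -55 ≤ 7 ✓
(iv): -7 ≤ -6 ✓
(v): -23 ≥ -54 ✓

feasible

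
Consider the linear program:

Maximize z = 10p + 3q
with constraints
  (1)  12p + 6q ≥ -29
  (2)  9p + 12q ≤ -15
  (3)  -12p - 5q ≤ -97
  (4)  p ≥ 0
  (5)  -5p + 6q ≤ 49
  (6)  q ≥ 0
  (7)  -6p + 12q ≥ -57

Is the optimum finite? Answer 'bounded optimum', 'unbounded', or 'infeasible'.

infeasible

The boundaries -12p - 5q = -97 and -5p + 6q = 49 meet at (337/97, 1073/97), but that point violates 9p + 12q ≤ -15. Every candidate vertex is excluded by some other constraint, so the feasible region is empty.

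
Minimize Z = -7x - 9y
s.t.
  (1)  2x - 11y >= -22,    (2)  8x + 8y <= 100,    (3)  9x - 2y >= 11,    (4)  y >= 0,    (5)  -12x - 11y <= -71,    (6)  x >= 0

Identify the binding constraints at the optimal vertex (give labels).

Vertices and Z = -7x - 9y:
  (231/26, 47/13) → Z = -2463/26
  (7/2, 29/11) → Z = -1061/22
  (25/2, 0) → Z = -175/2
  (71/12, 0) → Z = -497/12

The minimum is at (231/26, 47/13). Substituting into each constraint, equality holds for (1) and (2); the remaining constraints have slack.

(1) and (2)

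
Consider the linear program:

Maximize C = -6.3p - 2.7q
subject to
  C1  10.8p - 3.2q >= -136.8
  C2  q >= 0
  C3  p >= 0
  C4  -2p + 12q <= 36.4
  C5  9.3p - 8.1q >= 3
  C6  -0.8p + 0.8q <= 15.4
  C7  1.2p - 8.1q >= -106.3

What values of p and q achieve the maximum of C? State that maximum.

Extreme points and C = -6.3p - 2.7q:
  (10/31, 0) → C = -63/31
  (919/265, 957/265) → C = -41868/1325
  (8173/15, 4223/45) → C = -92151/25
The feasible region is unbounded (it extends along (1, 0), (27, 4)), but C strictly decreases along every unbounded feasible direction, so there is no improving ray and the maximum is attained at a vertex.

p = 10/31, q = 0, maximum C = -63/31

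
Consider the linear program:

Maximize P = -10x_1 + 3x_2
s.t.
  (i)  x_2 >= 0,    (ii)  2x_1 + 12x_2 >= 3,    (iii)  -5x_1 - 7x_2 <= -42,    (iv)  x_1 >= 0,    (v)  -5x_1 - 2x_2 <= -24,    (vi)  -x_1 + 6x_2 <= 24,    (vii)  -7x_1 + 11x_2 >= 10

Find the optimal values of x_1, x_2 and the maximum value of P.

Vertices and P = -10x_1 + 3x_2:
  (84/25, 18/5) → P = -114/5
  (49/13, 43/13) → P = -361/13
  (3, 9/2) → P = -33/2
  (204/31, 158/31) → P = -1566/31

At the optimal vertex, -5x_1 - 2x_2 = -24 and -x_1 + 6x_2 = 24.
Solving simultaneously gives x_1 = 3, x_2 = 9/2.

x_1 = 3, x_2 = 9/2, maximum P = -33/2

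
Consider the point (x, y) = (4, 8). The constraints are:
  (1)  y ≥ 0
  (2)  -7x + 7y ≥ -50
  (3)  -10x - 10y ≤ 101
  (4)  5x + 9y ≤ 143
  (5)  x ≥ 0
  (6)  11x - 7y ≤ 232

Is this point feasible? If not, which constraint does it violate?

(1): 8 ≥ 0 ✓
(2): 28 ≥ -50 ✓
(3): -120 ≤ 101 ✓
(4): 92 ≤ 143 ✓
(5): 4 ≥ 0 ✓
(6): -12 ≤ 232 ✓

feasible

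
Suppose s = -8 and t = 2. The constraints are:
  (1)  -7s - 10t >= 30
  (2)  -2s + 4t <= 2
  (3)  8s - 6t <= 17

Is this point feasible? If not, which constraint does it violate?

Constraint (2): -2s + 4t = 24, which is not ≤ 2. All other constraints are satisfied.

not feasible — violates (2)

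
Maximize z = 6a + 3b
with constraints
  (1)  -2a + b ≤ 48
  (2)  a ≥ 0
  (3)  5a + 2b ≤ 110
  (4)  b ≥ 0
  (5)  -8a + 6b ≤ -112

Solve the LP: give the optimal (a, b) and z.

a = 442/23, b = 160/23, maximum z = 3132/23

Feasible corners and z = 6a + 3b:
  (22, 0) → z = 132
  (442/23, 160/23) → z = 3132/23
  (14, 0) → z = 84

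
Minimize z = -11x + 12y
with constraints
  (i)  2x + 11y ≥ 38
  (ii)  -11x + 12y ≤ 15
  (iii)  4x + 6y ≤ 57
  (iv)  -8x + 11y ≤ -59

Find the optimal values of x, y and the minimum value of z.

x = 399/32, y = 19/16, minimum z = -3933/32

Feasible corners and z = -11x + 12y:
  (399/32, 19/16) → z = -3933/32
  (97/10, 93/55) → z = -1901/22
  (981/92, 55/23) → z = -8151/92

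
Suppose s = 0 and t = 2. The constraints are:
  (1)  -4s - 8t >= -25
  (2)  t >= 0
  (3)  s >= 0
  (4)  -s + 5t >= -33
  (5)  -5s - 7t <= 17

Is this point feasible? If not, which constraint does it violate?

feasible

(1): -16 ≥ -25 ✓
(2): 2 ≥ 0 ✓
(3): 0 ≥ 0 ✓
(4): 10 ≥ -33 ✓
(5): -14 ≤ 17 ✓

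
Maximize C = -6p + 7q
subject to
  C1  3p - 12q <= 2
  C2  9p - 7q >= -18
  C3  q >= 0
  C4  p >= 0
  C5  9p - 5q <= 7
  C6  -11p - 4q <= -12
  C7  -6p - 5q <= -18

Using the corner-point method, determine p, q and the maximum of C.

Vertices and C = -6p + 7q:
  (139/18, 25/2) → C = 247/6
  (12/29, 90/29) → C = 558/29
  (5/3, 8/5) → C = 6/5

The binding constraints are 9p - 7q = -18 and 9p - 5q = 7.
Solving simultaneously gives p = 139/18, q = 25/2.

p = 139/18, q = 25/2, maximum C = 247/6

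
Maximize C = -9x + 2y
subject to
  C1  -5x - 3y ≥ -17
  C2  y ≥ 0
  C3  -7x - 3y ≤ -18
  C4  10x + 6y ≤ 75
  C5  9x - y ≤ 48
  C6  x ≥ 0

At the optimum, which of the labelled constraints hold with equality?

C1 and C3

Feasible corners and C = -9x + 2y:
  (17/5, 0) → C = -153/5
  (1/2, 29/6) → C = 31/6
  (18/7, 0) → C = -162/7

The maximum is at (1/2, 29/6). Substituting into each constraint, equality holds for C1 and C3; the remaining constraints have slack.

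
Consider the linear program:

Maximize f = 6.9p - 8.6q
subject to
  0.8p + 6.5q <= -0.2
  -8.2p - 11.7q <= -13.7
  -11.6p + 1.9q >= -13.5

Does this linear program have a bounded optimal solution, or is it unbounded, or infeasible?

The boundaries 0.8p + 6.5q = -0.2 and -8.2p - 11.7q = -13.7 meet at (703/338, -630/2197), but that point violates -11.6p + 1.9q ≥ -13.5. Every candidate vertex is excluded by some other constraint, so the feasible region is empty.

infeasible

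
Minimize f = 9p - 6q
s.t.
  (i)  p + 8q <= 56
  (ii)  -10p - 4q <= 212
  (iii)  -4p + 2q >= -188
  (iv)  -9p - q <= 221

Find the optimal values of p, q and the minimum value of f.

Feasible corners and f = 9p - 6q:
  (-480/19, 193/19) → f = -5478/19
  (808/17, 18/17) → f = 7164/17
  (82/9, -682/9) → f = 1610/3

The optimum lies where p + 8q = 56 and -10p - 4q = 212.
Solving simultaneously gives p = -480/19, q = 193/19.

p = -480/19, q = 193/19, minimum f = -5478/19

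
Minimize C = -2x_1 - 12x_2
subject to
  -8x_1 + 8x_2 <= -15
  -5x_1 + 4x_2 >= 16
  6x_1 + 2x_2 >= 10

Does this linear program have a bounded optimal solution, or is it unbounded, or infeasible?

infeasible

The boundaries -8x_1 + 8x_2 = -15 and -5x_1 + 4x_2 = 16 meet at (-47/2, -203/8), but that point violates 6x_1 + 2x_2 ≥ 10. Every candidate vertex is excluded by some other constraint, so the feasible region is empty.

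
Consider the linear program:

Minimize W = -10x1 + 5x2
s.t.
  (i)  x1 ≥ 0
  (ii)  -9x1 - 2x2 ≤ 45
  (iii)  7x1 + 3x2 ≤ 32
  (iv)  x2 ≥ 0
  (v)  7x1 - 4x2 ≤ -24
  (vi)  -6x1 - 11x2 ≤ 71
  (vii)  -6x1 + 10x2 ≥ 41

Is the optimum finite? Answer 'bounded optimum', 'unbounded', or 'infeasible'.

bounded optimum

Corner points and W = -10x1 + 5x2:
  (0, 32/3) → W = 160/3
  (0, 6) → W = 30
  (8/7, 8) → W = 200/7
The feasible region has finitely many vertices and no improving ray; the minimum is 200/7 at (8/7, 8).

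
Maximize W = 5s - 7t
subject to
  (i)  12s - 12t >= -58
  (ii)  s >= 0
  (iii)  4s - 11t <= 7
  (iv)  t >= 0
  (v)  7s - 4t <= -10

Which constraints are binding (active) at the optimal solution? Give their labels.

Feasible corners and W = 5s - 7t:
  (0, 29/6) → W = -203/6
  (28/9, 143/18) → W = -721/18
  (0, 5/2) → W = -35/2

The maximum is at (0, 5/2). Substituting into each constraint, equality holds for (ii) and (v); the remaining constraints have slack.

(ii) and (v)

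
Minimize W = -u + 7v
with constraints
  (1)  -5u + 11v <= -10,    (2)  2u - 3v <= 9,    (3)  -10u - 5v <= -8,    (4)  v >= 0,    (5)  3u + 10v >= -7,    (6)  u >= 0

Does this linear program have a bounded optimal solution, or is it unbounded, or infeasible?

bounded optimum

Vertices and W = -u + 7v:
  (69/7, 25/7) → W = 106/7
  (2, 0) → W = -2
  (9/2, 0) → W = -9/2
The feasible region has finitely many vertices and no improving ray; the minimum is -9/2 at (9/2, 0).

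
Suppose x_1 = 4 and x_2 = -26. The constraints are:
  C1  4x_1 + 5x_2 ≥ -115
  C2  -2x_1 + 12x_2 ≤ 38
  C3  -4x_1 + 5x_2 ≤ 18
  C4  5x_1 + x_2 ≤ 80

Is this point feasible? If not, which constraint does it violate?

feasible

C1: -114 ≥ -115 ✓
C2: -320 ≤ 38 ✓
C3: -146 ≤ 18 ✓
C4: -6 ≤ 80 ✓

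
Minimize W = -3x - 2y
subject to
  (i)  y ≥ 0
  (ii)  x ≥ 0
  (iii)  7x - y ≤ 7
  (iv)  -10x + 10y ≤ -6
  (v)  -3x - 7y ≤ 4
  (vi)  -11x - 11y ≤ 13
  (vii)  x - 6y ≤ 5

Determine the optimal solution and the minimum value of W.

x = 16/15, y = 7/15, minimum W = -62/15

Corner points and W = -3x - 2y:
  (1, 0) → W = -3
  (3/5, 0) → W = -9/5
  (16/15, 7/15) → W = -62/15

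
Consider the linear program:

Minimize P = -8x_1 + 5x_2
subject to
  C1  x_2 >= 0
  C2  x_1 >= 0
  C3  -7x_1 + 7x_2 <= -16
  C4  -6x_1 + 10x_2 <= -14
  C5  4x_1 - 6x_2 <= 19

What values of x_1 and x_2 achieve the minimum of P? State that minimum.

Vertices and P = -8x_1 + 5x_2:
  (7/3, 0) → P = -56/3
  (19/4, 0) → P = -38
  (53/2, 29/2) → P = -279/2

The optimum lies where -6x_1 + 10x_2 = -14 and 4x_1 - 6x_2 = 19.
Solving simultaneously gives x_1 = 53/2, x_2 = 29/2.

x_1 = 53/2, x_2 = 29/2, minimum P = -279/2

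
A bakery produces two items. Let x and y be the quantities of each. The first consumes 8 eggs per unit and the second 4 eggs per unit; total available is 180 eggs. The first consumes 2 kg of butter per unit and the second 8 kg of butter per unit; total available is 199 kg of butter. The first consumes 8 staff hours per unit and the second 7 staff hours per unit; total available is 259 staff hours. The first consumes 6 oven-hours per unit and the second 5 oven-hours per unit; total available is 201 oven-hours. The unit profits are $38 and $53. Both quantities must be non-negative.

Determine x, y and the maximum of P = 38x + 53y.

x = 23/2, y = 22, maximum P = 1603

Corner points and P = 38x + 53y:
  (0, 0) → P = 0
  (0, 199/8) → P = 10547/8
  (45/2, 0) → P = 855
  (23/2, 22) → P = 1603

The binding constraints are 8x + 4y = 180 and 2x + 8y = 199.
Solving simultaneously gives x = 23/2, y = 22.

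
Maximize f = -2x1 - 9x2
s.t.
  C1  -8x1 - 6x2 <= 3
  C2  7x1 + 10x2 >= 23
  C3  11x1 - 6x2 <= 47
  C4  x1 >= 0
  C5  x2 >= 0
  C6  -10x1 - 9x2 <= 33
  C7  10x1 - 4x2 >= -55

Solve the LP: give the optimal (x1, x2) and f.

x1 = 23/7, x2 = 0, maximum f = -46/7

The feasible region is unbounded (it extends along (2, 5), (6, 11)), but f strictly decreases along every unbounded feasible direction, so there is no improving ray and the maximum is attained at a vertex.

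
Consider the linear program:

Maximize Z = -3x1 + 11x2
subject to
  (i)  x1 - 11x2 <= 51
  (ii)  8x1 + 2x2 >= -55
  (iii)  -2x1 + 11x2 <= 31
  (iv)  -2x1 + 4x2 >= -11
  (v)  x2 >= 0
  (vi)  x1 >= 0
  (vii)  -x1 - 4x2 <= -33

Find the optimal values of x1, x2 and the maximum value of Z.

x1 = 239/19, x2 = 97/19, maximum Z = 350/19

Corner points and Z = -3x1 + 11x2:
  (35/2, 6) → Z = 27/2
  (239/19, 97/19) → Z = 350/19
  (44/3, 55/12) → Z = 77/12

The optimum lies where -2x1 + 11x2 = 31 and -x1 - 4x2 = -33.
Solving simultaneously gives x1 = 239/19, x2 = 97/19.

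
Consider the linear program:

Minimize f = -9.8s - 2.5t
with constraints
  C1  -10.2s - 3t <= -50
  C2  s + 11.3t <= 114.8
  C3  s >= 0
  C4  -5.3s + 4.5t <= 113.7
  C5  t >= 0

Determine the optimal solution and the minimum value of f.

s = 114.8, t = 0, minimum f = -1125.04

At the optimal vertex, s + 11.3t = 114.8 and t = 0.
Solving simultaneously gives s = 574/5, t = 0.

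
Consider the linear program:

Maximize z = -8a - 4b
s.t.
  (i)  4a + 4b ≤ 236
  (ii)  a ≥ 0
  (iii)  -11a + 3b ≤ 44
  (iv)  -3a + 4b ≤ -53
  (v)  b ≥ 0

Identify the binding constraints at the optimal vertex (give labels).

(iv) and (v)

Vertices and z = -8a - 4b:
  (289/7, 124/7) → z = -2808/7
  (59, 0) → z = -472
  (53/3, 0) → z = -424/3

The maximum is at (53/3, 0). Substituting into each constraint, equality holds for (iv) and (v); the remaining constraints have slack.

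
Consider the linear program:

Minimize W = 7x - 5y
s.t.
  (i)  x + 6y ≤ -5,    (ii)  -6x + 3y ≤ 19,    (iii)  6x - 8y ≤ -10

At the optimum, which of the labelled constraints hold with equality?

Vertices and W = 7x - 5y:
  (-43/13, -11/39) → W = -848/39
  (-25/11, -5/11) → W = -150/11
  (-61/15, -9/5) → W = -292/15

The minimum is at (-43/13, -11/39). Substituting into each constraint, equality holds for (i) and (ii); the remaining constraints have slack.

(i) and (ii)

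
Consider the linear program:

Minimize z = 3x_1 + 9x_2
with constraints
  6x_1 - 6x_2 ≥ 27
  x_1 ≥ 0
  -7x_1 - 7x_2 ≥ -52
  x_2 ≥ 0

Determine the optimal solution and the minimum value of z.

x_1 = 9/2, x_2 = 0, minimum z = 27/2

Vertices and z = 3x_1 + 9x_2:
  (167/28, 41/28) → z = 435/14
  (9/2, 0) → z = 27/2
  (52/7, 0) → z = 156/7

The binding constraints are 6x_1 - 6x_2 = 27 and x_2 = 0.
Solving simultaneously gives x_1 = 9/2, x_2 = 0.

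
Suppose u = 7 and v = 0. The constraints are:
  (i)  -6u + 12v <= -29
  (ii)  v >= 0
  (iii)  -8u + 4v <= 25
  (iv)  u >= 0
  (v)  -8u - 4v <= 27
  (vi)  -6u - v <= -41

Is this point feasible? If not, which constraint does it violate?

(i): -42 ≤ -29 ✓
(ii): 0 ≥ 0 ✓
(iii): -56 ≤ 25 ✓
(iv): 7 ≥ 0 ✓
(v): -56 ≤ 27 ✓
(vi): -42 ≤ -41 ✓

feasible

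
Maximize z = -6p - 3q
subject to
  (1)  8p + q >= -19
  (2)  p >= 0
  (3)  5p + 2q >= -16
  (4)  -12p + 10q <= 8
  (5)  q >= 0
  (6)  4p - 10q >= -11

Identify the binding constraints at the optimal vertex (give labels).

Feasible corners and z = -6p - 3q:
  (0, 4/5) → z = -12/5
  (0, 0) → z = 0
  (3/8, 5/4) → z = -6
The feasible region is unbounded (it extends along (5, 2), (1, 0)), but z strictly decreases along every unbounded feasible direction, so there is no improving ray and the maximum is attained at a vertex.

The maximum is at (0, 0). Substituting into each constraint, equality holds for (2) and (5); the remaining constraints have slack.

(2) and (5)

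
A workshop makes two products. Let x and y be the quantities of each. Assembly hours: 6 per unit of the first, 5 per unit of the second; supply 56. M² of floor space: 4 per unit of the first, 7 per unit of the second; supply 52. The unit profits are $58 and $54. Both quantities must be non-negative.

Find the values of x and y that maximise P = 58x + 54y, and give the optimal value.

The binding constraints are 6x + 5y = 56 and 4x + 7y = 52.
Solving simultaneously gives x = 6, y = 4.

x = 6, y = 4, maximum P = 564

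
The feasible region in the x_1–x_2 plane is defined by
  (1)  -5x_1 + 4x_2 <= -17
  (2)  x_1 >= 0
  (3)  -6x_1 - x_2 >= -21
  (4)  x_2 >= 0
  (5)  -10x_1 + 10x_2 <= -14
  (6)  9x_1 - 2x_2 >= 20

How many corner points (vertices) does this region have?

3

Intersecting each pair of boundary lines and keeping only the points that satisfy every inequality leaves:
  (101/29, 3/29)
  (17/5, 0)
  (7/2, 0)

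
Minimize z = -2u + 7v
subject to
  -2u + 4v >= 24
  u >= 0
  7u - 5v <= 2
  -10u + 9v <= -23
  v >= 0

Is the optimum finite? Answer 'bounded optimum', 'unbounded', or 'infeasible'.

The boundaries -2u + 4v = 24 and u = 0 meet at (0, 6), but that point violates -10u + 9v ≤ -23. Every candidate vertex is excluded by some other constraint, so the feasible region is empty.

infeasible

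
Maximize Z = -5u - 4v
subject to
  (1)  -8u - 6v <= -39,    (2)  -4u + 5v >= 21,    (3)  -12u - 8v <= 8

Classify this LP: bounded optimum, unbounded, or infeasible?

Corner points and Z = -5u - 4v:
  (69/64, 81/16) → Z = -1641/64
  (-45, 133/2) → Z = -41
The feasible region has finitely many vertices and no improving ray; the maximum is -1641/64 at (69/64, 81/16).

bounded optimum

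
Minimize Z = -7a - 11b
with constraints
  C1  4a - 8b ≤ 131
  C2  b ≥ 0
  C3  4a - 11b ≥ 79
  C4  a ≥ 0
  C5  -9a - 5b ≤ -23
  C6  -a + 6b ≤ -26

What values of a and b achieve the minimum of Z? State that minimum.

Feasible corners and Z = -7a - 11b:
  (131/4, 0) → Z = -917/4
  (289/8, 27/16) → Z = -4343/16
  (26, 0) → Z = -182

The binding constraints are 4a - 8b = 131 and -a + 6b = -26.
Solving simultaneously gives a = 289/8, b = 27/16.

a = 289/8, b = 27/16, minimum Z = -4343/16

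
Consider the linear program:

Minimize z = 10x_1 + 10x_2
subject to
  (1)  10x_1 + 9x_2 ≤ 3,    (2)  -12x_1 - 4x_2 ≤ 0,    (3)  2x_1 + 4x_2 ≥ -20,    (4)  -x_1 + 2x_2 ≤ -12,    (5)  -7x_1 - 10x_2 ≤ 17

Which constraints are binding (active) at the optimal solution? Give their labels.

(4) and (5)

Extreme points and z = 10x_1 + 10x_2:
  (114/29, -117/29) → z = -30/29
  (183/37, -191/37) → z = -80/37
  (43/12, -101/24) → z = -25/4

The minimum is at (43/12, -101/24). Substituting into each constraint, equality holds for (4) and (5); the remaining constraints have slack.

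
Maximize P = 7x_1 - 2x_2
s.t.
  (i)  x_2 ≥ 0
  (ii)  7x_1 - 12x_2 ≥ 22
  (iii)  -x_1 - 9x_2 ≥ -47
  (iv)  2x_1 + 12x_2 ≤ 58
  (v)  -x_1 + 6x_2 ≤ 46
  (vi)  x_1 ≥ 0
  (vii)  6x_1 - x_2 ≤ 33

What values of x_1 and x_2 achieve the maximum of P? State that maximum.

Corner points and P = 7x_1 - 2x_2:
  (22/7, 0) → P = 22
  (11/2, 0) → P = 77/2
  (374/65, 99/65) → P = 484/13

At the optimal vertex, x_2 = 0 and 6x_1 - x_2 = 33.
Solving simultaneously gives x_1 = 11/2, x_2 = 0.

x_1 = 11/2, x_2 = 0, maximum P = 77/2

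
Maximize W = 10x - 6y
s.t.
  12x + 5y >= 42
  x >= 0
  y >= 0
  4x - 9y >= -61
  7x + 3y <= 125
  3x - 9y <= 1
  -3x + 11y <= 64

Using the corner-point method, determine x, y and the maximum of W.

x = 47/3, y = 46/9, maximum W = 126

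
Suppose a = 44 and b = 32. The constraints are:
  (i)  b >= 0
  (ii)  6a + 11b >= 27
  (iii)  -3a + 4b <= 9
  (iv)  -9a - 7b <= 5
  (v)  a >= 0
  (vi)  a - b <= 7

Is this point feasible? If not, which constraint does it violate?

Constraint (vi): a - b = 12, which is not ≤ 7. All other constraints are satisfied.

not feasible — violates (vi)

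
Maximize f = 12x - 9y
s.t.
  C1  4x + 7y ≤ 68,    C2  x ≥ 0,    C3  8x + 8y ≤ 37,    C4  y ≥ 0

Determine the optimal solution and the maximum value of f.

Extreme points and f = 12x - 9y:
  (0, 37/8) → f = -333/8
  (0, 0) → f = 0
  (37/8, 0) → f = 111/2

x = 37/8, y = 0, maximum f = 111/2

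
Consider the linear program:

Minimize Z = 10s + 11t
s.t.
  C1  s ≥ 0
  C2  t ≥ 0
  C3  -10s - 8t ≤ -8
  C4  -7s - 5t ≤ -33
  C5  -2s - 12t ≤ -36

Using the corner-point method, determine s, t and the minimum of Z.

Corner points and Z = 10s + 11t:
  (0, 33/5) → Z = 363/5
  (18, 0) → Z = 180
  (108/37, 93/37) → Z = 2103/37
The feasible region is unbounded (it extends along (0, 1), (1, 0)), but Z strictly increases along every unbounded feasible direction, so there is no improving ray and the minimum is attained at a vertex.

s = 108/37, t = 93/37, minimum Z = 2103/37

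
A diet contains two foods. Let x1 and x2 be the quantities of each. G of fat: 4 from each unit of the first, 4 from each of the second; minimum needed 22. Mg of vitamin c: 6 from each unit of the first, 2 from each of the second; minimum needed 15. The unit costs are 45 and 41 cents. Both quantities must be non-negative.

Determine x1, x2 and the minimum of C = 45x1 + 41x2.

x1 = 1, x2 = 9/2, minimum C = 459/2

Feasible corners and C = 45x1 + 41x2:
  (0, 15/2) → C = 615/2
  (11/2, 0) → C = 495/2
  (1, 9/2) → C = 459/2
The feasible region is unbounded (it extends along (0, 1), (1, 0)), but C strictly increases along every unbounded feasible direction, so there is no improving ray and the minimum is attained at a vertex.

The binding constraints are 4x1 + 4x2 = 22 and 6x1 + 2x2 = 15.
Solving simultaneously gives x1 = 1, x2 = 9/2.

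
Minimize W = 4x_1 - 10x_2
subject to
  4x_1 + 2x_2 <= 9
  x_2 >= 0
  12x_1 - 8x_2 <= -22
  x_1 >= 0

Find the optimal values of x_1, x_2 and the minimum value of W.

x_1 = 0, x_2 = 9/2, minimum W = -45

Extreme points and W = 4x_1 - 10x_2:
  (1/2, 7/2) → W = -33
  (0, 9/2) → W = -45
  (0, 11/4) → W = -55/2

The optimum lies where 4x_1 + 2x_2 = 9 and x_1 = 0.
Solving simultaneously gives x_1 = 0, x_2 = 9/2.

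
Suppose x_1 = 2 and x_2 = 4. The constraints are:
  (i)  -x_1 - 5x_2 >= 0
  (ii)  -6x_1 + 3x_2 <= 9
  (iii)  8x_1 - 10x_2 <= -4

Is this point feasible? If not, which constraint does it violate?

Constraint (i): -x_1 - 5x_2 = -22, which is not ≥ 0. All other constraints are satisfied.

not feasible — violates (i)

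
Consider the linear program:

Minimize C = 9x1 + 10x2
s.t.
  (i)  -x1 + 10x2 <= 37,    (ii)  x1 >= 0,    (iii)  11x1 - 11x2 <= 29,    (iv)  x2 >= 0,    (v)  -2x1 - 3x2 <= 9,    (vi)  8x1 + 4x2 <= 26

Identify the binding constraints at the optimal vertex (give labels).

Feasible corners and C = 9x1 + 10x2:
  (0, 37/10) → C = 37
  (4/3, 23/6) → C = 151/3
  (0, 0) → C = 0
  (29/11, 0) → C = 261/11
  (67/22, 9/22) → C = 63/2

The minimum is at (0, 0). Substituting into each constraint, equality holds for (ii) and (iv); the remaining constraints have slack.

(ii) and (iv)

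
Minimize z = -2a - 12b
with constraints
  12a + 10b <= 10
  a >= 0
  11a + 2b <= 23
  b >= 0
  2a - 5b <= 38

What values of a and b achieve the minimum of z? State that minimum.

a = 0, b = 1, minimum z = -12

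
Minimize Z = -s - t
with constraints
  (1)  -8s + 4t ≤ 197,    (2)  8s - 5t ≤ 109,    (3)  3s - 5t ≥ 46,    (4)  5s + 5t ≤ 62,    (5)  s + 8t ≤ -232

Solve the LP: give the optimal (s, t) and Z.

s = -96/23, t = -655/23, minimum Z = 751/23

Extreme points and Z = -s - t:
  (-1421/8, -306) → Z = 3869/8
  (-167/4, -137/4) → Z = 76
  (-96/23, -655/23) → Z = 751/23
  (-792/29, -742/29) → Z = 1534/29

The optimum lies where 8s - 5t = 109 and s + 8t = -232.
Solving simultaneously gives s = -96/23, t = -655/23.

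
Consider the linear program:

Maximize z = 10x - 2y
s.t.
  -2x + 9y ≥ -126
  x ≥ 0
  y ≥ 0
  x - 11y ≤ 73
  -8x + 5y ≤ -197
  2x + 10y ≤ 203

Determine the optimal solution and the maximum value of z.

x = 3087/38, y = 77/19, maximum z = 15281/19

Extreme points and z = 10x - 2y:
  (63, 0) → z = 630
  (3087/38, 77/19) → z = 15281/19
  (197/8, 0) → z = 985/4
  (199/6, 41/3) → z = 913/3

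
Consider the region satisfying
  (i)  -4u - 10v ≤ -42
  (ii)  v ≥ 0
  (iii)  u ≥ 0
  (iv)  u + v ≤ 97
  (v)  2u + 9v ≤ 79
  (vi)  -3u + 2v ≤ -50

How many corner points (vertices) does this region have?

Of the 15 pairwise boundary intersections, those satisfying every inequality are:
  (79/2, 0)
  (50/3, 0)
  (608/31, 137/31)

3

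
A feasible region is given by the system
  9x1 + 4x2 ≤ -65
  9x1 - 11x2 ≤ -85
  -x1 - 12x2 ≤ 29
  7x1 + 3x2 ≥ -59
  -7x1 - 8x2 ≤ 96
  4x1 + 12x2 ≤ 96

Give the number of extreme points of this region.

4

The feasible vertices (each the meet of two boundaries and inside every other half-plane) are:
  (-211/27, 4/3)
  (-291/23, 281/23)
  (-113/13, 8/13)
  (-83/6, 227/18)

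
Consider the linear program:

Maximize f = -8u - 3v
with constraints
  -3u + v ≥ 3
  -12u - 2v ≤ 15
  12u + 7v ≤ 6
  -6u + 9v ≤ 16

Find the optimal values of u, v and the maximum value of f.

u = -7/6, v = -1/2, maximum f = 65/6

Vertices and f = -8u - 3v:
  (-7/6, -1/2) → f = 65/6
  (-11/21, 10/7) → f = -2/21
  (-167/120, 17/20) → f = 103/12

At the optimal vertex, -3u + v = 3 and -12u - 2v = 15.
Solving simultaneously gives u = -7/6, v = -1/2.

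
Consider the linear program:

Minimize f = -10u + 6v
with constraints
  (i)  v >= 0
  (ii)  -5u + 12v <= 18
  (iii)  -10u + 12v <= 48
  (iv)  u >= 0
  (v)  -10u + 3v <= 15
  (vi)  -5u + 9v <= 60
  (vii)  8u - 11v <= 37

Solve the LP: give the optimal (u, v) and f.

u = 642/41, v = 329/41, minimum f = -4446/41

Feasible corners and f = -10u + 6v:
  (0, 0) → f = 0
  (37/8, 0) → f = -185/4
  (0, 3/2) → f = 9
  (642/41, 329/41) → f = -4446/41

At the optimal vertex, -5u + 12v = 18 and 8u - 11v = 37.
Solving simultaneously gives u = 642/41, v = 329/41.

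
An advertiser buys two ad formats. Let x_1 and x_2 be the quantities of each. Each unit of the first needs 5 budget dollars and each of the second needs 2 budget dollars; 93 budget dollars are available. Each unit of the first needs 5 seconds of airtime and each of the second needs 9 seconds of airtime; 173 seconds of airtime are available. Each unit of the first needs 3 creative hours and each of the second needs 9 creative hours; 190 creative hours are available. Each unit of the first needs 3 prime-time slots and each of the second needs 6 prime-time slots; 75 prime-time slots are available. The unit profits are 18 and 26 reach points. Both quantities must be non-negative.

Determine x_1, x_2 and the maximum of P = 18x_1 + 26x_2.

Corner points and P = 18x_1 + 26x_2:
  (0, 0) → P = 0
  (0, 25/2) → P = 325
  (93/5, 0) → P = 1674/5
  (17, 4) → P = 410

x_1 = 17, x_2 = 4, maximum P = 410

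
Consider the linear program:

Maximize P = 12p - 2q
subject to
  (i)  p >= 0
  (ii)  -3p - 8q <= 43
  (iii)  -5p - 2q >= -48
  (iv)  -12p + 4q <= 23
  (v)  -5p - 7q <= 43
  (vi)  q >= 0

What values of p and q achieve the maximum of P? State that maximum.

Corner points and P = 12p - 2q:
  (0, 23/4) → P = -23/2
  (0, 0) → P = 0
  (73/22, 691/44) → P = 185/22
  (48/5, 0) → P = 576/5

At the optimal vertex, -5p - 2q = -48 and q = 0.
Solving simultaneously gives p = 48/5, q = 0.

p = 48/5, q = 0, maximum P = 576/5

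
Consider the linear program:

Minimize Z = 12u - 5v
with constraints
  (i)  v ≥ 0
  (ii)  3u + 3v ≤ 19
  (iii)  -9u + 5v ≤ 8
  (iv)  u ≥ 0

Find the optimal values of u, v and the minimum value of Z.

u = 0, v = 8/5, minimum Z = -8

Feasible corners and Z = 12u - 5v:
  (19/3, 0) → Z = 76
  (0, 0) → Z = 0
  (71/42, 65/14) → Z = -41/14
  (0, 8/5) → Z = -8

The optimum lies where -9u + 5v = 8 and u = 0.
Solving simultaneously gives u = 0, v = 8/5.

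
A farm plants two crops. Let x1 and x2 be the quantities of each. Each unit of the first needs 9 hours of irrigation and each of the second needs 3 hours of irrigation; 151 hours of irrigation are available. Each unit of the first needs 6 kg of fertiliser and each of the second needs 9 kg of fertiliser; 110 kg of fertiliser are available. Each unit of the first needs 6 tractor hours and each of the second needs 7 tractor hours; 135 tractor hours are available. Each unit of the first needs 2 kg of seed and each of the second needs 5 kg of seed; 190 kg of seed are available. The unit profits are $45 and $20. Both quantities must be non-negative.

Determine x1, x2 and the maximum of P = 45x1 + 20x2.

Extreme points and P = 45x1 + 20x2:
  (0, 0) → P = 0
  (0, 110/9) → P = 2200/9
  (151/9, 0) → P = 755
  (49/3, 4/3) → P = 2285/3

The optimum lies where 9x1 + 3x2 = 151 and 6x1 + 9x2 = 110.
Solving simultaneously gives x1 = 49/3, x2 = 4/3.

x1 = 49/3, x2 = 4/3, maximum P = 2285/3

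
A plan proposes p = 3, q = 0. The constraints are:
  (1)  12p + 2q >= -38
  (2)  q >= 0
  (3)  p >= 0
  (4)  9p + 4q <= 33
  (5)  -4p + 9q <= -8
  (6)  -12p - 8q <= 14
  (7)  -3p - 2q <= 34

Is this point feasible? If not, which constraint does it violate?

(1): 36 ≥ -38 ✓
(2): 0 ≥ 0 ✓
(3): 3 ≥ 0 ✓
(4): 27 ≤ 33 ✓
(5): -12 ≤ -8 ✓
(6): -36 ≤ 14 ✓
(7): -9 ≤ 34 ✓

feasible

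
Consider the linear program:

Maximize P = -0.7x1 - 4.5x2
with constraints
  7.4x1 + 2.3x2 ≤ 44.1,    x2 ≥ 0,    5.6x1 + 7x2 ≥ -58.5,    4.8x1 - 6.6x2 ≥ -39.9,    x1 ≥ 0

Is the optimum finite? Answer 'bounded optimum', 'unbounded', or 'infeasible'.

bounded optimum

Extreme points and P = -0.7x1 - 4.5x2:
  (441/74, 0) → P = -3087/740
  (6643/1996, 8449/998) → P = -806911/19960
  (0, 0) → P = 0
  (0, 133/22) → P = -1197/44
The feasible region has finitely many vertices and no improving ray; the maximum is 0 at (0, 0).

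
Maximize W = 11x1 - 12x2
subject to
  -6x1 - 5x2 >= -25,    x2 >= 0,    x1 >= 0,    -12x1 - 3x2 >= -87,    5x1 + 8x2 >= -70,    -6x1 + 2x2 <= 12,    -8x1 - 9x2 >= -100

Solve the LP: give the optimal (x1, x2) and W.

Feasible corners and W = 11x1 - 12x2:
  (25/6, 0) → W = 275/6
  (0, 5) → W = -60
  (0, 0) → W = 0

The optimum lies where -6x1 - 5x2 = -25 and x2 = 0.
Solving simultaneously gives x1 = 25/6, x2 = 0.

x1 = 25/6, x2 = 0, maximum W = 275/6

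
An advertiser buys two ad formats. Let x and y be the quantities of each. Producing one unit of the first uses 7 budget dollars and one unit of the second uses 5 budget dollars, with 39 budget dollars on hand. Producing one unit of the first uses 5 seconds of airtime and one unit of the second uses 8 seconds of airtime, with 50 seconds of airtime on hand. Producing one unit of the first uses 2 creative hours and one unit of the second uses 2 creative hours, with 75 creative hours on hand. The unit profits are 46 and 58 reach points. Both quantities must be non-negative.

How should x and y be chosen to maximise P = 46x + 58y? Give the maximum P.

Vertices and P = 46x + 58y:
  (0, 0) → P = 0
  (0, 25/4) → P = 725/2
  (39/7, 0) → P = 1794/7
  (2, 5) → P = 382

The binding constraints are 7x + 5y = 39 and 5x + 8y = 50.
Solving simultaneously gives x = 2, y = 5.

x = 2, y = 5, maximum P = 382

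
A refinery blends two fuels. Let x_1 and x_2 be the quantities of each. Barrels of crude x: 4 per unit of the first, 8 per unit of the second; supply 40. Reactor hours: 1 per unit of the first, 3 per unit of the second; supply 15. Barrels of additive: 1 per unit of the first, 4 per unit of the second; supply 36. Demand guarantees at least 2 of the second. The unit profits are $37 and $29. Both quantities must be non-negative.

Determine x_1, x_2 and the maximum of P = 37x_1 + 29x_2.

x_1 = 6, x_2 = 2, maximum P = 280

Vertices and P = 37x_1 + 29x_2:
  (0, 5) → P = 145
  (0, 2) → P = 58
  (6, 2) → P = 280

The optimum lies where 4x_1 + 8x_2 = 40 and x_2 = 2.
Solving simultaneously gives x_1 = 6, x_2 = 2.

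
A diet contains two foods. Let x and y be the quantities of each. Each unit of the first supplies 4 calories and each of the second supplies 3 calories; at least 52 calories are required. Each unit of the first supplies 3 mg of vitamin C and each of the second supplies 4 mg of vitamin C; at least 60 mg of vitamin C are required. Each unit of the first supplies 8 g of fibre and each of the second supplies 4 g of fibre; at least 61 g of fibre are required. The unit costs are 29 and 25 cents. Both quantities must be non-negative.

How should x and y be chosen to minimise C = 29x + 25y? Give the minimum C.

x = 4, y = 12, minimum C = 416

Corner points and C = 29x + 25y:
  (0, 52/3) → C = 1300/3
  (20, 0) → C = 580
  (4, 12) → C = 416
The feasible region is unbounded (it extends along (0, 1), (1, 0)), but C strictly increases along every unbounded feasible direction, so there is no improving ray and the minimum is attained at a vertex.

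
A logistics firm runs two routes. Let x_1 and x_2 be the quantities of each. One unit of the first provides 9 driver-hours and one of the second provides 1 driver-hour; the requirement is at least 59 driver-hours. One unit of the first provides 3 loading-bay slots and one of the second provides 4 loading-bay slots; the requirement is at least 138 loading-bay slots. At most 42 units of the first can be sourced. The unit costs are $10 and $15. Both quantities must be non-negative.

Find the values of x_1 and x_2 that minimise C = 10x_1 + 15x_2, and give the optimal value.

x_1 = 42, x_2 = 3, minimum C = 465

The feasible region is unbounded (it extends along (0, 1)), but C strictly increases along every unbounded feasible direction, so there is no improving ray and the minimum is attained at a vertex.

At the optimal vertex, 3x_1 + 4x_2 = 138 and x_1 = 42.
Solving simultaneously gives x_1 = 42, x_2 = 3.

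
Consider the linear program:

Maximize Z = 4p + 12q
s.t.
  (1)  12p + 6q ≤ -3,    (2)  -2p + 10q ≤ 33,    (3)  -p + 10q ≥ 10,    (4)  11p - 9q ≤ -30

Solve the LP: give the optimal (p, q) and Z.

Corner points and Z = 4p + 12q:
  (-19/11, 65/22) → Z = 314/11
  (-69/58, 109/58) → Z = 516/29
  (-23, -13/10) → Z = -538/5
  (-210/101, 80/101) → Z = 120/101

At the optimal vertex, 12p + 6q = -3 and -2p + 10q = 33.
Solving simultaneously gives p = -19/11, q = 65/22.

p = -19/11, q = 65/22, maximum Z = 314/11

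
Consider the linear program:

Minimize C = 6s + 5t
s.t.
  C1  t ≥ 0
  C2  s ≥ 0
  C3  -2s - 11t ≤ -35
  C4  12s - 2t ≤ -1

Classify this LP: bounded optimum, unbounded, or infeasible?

Feasible corners and C = 6s + 5t:
  (0, 35/11) → C = 175/11
  (59/136, 211/68) → C = 308/17
The feasible region has finitely many vertices and no improving ray; the minimum is 175/11 at (0, 35/11).

bounded optimum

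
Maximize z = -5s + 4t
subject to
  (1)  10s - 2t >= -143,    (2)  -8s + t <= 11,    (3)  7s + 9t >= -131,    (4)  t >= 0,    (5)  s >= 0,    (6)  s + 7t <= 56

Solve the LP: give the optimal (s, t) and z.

s = 0, t = 8, maximum z = 32

Feasible corners and z = -5s + 4t:
  (0, 0) → z = 0
  (56, 0) → z = -280
  (0, 8) → z = 32

At the optimal vertex, s = 0 and s + 7t = 56.
Solving simultaneously gives s = 0, t = 8.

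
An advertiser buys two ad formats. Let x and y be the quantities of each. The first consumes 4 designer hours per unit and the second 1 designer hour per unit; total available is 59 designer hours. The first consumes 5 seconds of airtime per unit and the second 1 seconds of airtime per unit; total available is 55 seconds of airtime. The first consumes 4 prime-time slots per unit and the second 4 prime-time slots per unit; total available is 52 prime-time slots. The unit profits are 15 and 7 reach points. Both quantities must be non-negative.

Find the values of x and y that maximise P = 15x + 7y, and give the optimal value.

Vertices and P = 15x + 7y:
  (0, 0) → P = 0
  (0, 13) → P = 91
  (11, 0) → P = 165
  (21/2, 5/2) → P = 175

The optimum lies where 5x + y = 55 and 4x + 4y = 52.
Solving simultaneously gives x = 21/2, y = 5/2.

x = 21/2, y = 5/2, maximum P = 175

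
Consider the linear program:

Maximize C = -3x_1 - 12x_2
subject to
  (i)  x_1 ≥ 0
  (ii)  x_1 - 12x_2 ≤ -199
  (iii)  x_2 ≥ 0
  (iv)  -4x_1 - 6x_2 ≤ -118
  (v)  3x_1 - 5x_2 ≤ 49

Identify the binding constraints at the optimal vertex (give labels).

(ii) and (iv)

Feasible corners and C = -3x_1 - 12x_2:
  (0, 59/3) → C = -236
  (37/9, 457/27) → C = -1939/9
  (1583/31, 646/31) → C = -12501/31
The feasible region is unbounded (it extends along (0, 1), (5, 3)), but C strictly decreases along every unbounded feasible direction, so there is no improving ray and the maximum is attained at a vertex.

The maximum is at (37/9, 457/27). Substituting into each constraint, equality holds for (ii) and (iv); the remaining constraints have slack.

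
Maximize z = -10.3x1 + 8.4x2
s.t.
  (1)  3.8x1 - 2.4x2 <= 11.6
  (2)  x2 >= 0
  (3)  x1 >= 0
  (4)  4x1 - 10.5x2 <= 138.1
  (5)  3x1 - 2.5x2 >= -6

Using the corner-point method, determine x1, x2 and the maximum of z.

Vertices and z = -10.3x1 + 8.4x2:
  (58/19, 0) → z = -2987/95
  (434/23, 576/23) → z = 1841/115
  (0, 0) → z = 0
  (0, 12/5) → z = 504/25

x1 = 0, x2 = 2.4, maximum z = 20.16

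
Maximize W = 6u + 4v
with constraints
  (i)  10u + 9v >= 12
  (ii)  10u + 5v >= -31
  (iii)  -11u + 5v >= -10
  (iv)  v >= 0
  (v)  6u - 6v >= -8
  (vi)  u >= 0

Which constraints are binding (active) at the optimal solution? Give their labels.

(iii) and (v)

Extreme points and W = 6u + 4v:
  (150/149, 32/149) → W = 1028/149
  (0, 4/3) → W = 16/3
  (25/9, 37/9) → W = 298/9

The maximum is at (25/9, 37/9). Substituting into each constraint, equality holds for (iii) and (v); the remaining constraints have slack.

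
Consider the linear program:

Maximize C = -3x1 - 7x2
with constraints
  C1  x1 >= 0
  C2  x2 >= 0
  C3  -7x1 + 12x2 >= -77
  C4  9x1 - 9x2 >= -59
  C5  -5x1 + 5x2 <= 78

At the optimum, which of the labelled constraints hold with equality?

Corner points and C = -3x1 - 7x2:
  (0, 0) → C = 0
  (0, 59/9) → C = -413/9
  (11, 0) → C = -33
The feasible region is unbounded (it extends along (1, 1), (12, 7)), but C strictly decreases along every unbounded feasible direction, so there is no improving ray and the maximum is attained at a vertex.

The maximum is at (0, 0). Substituting into each constraint, equality holds for C1 and C2; the remaining constraints have slack.

C1 and C2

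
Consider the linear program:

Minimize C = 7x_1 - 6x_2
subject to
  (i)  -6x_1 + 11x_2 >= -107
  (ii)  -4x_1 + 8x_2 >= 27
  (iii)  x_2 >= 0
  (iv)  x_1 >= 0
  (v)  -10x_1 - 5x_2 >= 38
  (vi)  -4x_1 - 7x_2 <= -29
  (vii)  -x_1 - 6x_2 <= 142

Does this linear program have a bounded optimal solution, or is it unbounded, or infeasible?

infeasible

The boundaries -6x_1 + 11x_2 = -107 and -4x_1 + 8x_2 = 27 meet at (1153/4, 295/2), but that point violates -10x_1 - 5x_2 ≥ 38. Every candidate vertex is excluded by some other constraint, so the feasible region is empty.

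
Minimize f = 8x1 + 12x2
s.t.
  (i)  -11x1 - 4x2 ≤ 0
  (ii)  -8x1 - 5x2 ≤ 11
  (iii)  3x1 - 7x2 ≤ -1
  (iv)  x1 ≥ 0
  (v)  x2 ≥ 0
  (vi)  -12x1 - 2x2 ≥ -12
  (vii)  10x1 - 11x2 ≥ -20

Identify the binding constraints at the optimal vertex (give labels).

(iii) and (iv)

Feasible corners and f = 8x1 + 12x2:
  (0, 1/7) → f = 12/7
  (41/45, 8/15) → f = 616/45
  (0, 20/11) → f = 240/11
  (23/38, 45/19) → f = 632/19

The minimum is at (0, 1/7). Substituting into each constraint, equality holds for (iii) and (iv); the remaining constraints have slack.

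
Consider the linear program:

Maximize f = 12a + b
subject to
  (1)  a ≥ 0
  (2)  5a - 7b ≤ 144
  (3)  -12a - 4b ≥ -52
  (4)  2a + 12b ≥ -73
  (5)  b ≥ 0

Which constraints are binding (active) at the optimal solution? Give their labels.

(3) and (5)

Extreme points and f = 12a + b:
  (0, 13) → f = 13
  (0, 0) → f = 0
  (13/3, 0) → f = 52

The maximum is at (13/3, 0). Substituting into each constraint, equality holds for (3) and (5); the remaining constraints have slack.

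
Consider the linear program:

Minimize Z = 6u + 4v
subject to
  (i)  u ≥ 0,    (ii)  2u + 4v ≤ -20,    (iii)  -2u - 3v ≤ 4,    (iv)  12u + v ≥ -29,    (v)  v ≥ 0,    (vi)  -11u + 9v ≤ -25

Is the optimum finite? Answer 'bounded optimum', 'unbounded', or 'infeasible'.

The boundaries 2u + 4v = -20 and -2u - 3v = 4 meet at (22, -16), but that point violates v ≥ 0. Every candidate vertex is excluded by some other constraint, so the feasible region is empty.

infeasible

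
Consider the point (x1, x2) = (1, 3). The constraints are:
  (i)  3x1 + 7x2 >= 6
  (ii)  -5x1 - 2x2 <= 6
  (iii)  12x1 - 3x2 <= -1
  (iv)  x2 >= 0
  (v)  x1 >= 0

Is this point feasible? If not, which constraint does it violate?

not feasible — violates (iii)

Constraint (iii): 12x1 - 3x2 = 3, which is not ≤ -1. All other constraints are satisfied.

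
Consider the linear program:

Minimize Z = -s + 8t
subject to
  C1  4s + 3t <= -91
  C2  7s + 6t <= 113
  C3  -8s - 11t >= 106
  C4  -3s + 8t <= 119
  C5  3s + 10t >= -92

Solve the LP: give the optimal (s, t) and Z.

s = -634/31, t = -95/31, minimum Z = -126/31

Feasible corners and Z = -s + 8t:
  (-1085/41, 203/41) → Z = 2709/41
  (-634/31, -95/31) → Z = -126/31
  (-107/3, 3/2) → Z = 143/3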